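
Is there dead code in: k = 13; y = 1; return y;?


k is assigned but never read
Dead: 'k = 13'


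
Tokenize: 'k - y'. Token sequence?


Scan left to right, longest-match per lexeme
Tokens: ID(k), OP(-), ID(y)


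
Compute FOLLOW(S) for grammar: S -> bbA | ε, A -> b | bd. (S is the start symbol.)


$ ∈ FOLLOW(S). For each A -> αBβ: add FIRST(β)\{ε} to FOLLOW(B); if β nullable, add FOLLOW(A).
FOLLOW(S) = {$}


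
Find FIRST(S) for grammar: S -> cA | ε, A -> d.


Per alternative of S: FIRST(cA) = {c}; FIRST(ε) = {ε}
FIRST(S) = {c, ε}


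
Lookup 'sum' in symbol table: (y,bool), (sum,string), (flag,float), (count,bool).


Lookup 'sum' → type string


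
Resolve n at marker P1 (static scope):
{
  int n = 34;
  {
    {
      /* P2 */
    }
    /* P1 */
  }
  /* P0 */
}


P1's block does not declare n; resolves to the enclosing declaration at depth 0
n = 34


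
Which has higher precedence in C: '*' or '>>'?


'*' is multiplicative (level 10); '>>' is shift (level 8)
Higher level binds tighter
'*' has higher precedence than '>>'


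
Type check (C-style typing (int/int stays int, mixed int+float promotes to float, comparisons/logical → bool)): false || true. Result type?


Operand types: bool || bool
Rule: logical operators take bool operands and yield bool
Result type: bool


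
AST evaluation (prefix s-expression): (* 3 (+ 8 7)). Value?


Evaluate inner: (+ 8 7) = 15
Evaluate root: (* 3 15) = 45
Result: 45


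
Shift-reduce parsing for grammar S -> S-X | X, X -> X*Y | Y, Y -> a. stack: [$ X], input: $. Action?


lookahead ∉ {*} so X won't extend; reduce S -> X
Action: reduce (S -> X)


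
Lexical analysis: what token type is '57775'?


Pattern: digits only
Type: INTEGER_LITERAL


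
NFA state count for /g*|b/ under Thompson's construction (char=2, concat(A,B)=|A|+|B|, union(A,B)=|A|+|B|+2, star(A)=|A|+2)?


Syntax tree has 2 char leaf(s), 1 union(s), 1 star(s)
chars contribute 2×2 = 4; each union adds +2; each star adds +2
Total: 4 + 2 + 2 = 8 states


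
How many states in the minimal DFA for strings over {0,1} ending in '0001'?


Track the longest suffix of input matching a prefix of '0001': 5 classes (prefixes of length 0..4)
Minimal DFA: 5 states


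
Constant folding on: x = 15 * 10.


15 * 10 = 150 at compile time
Optimized: x = 150


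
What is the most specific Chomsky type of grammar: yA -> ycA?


LHS has context (more than one symbol) and |LHS| ≤ |RHS|
Classification: Type 1 (Context-Sensitive)


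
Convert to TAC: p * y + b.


Break into single-operator statements:
t1 = p * y
t2 = t1 + b


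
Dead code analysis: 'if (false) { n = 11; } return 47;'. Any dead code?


condition is constant false, so the whole block is unreachable
Dead: 'if (false) { n = 11; }'


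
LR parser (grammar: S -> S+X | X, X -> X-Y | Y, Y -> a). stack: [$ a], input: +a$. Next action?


'a' on top is the handle for Y -> a
Action: reduce (Y -> a)


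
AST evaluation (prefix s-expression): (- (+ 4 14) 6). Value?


Evaluate inner: (+ 4 14) = 18
Evaluate root: (- 18 6) = 12
Result: 12


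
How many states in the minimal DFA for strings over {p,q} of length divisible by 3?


Track length mod 3: states 0..2, accept at 0
Minimal DFA: 3 states


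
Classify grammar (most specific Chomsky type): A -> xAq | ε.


Single nonterminal LHS, but x^n q^n is not regular
Classification: Type 2 (Context-Free)


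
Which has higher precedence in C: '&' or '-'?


'-' is additive (level 9); '&' is bitwise AND (level 5)
Higher level binds tighter
'-' has higher precedence than '&'


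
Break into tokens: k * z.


Scan left to right, longest-match per lexeme
Tokens: ID(k), OP(*), ID(z)


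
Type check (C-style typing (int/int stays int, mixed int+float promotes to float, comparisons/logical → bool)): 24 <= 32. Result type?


Operand types: int <= int
Rule: comparison yields bool
Result type: bool


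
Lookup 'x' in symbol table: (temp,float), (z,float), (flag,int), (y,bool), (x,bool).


Lookup 'x' → type bool


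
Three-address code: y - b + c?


Break into single-operator statements:
t1 = y - b
t2 = t1 + c


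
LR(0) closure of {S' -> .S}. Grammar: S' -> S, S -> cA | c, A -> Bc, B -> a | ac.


Start: S' -> .S
For each item with dot before a nonterminal B, add B -> .γ for every B-production
Closure: [S' -> .S, S -> .cA, S -> .c]


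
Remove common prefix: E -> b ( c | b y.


Common prefix: 'b'
Factored: E -> b E', E' -> ( c | y


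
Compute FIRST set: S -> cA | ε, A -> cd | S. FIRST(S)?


Per alternative of S: FIRST(cA) = {c}; FIRST(ε) = {ε}
FIRST(S) = {c, ε}


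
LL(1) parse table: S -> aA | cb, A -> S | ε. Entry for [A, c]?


For [A, c]: 'c' ∈ FIRST(S)
Entry: A -> S


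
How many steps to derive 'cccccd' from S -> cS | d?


Derivation: S => cS => ccS => cccS => ccccS => cccccS => cccccd
Steps: 6


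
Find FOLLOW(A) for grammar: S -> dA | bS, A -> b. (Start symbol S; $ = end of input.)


$ ∈ FOLLOW(S). For each A -> αBβ: add FIRST(β)\{ε} to FOLLOW(B); if β nullable, add FOLLOW(A).
FOLLOW(A) = {$}


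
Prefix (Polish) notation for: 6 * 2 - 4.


left-to-right (same/higher precedence on left): tree is (- (* 6 2) 4)
Prefix: - * 6 2 4


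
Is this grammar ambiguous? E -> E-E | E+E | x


'x-x+x' has two parse trees (no precedence encoded between - and +)
Ambiguous


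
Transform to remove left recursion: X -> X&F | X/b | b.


Left-recursive alternatives: X&F, X/b; non-recursive: b
Introduce X': X -> bX', X' -> &FX' | /bX' | ε


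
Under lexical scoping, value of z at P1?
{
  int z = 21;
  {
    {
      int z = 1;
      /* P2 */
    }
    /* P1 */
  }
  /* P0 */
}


P1's block does not declare z; resolves to the enclosing declaration at depth 0
z = 21


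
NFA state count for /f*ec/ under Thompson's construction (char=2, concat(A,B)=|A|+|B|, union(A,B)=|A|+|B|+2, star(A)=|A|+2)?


Syntax tree has 3 char leaf(s), 0 union(s), 1 star(s)
chars contribute 3×2 = 6; each union adds +2; each star adds +2
Total: 6 + 0 + 2 = 8 states


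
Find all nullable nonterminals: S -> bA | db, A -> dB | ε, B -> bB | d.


A nonterminal is nullable iff some alternative derives ε (directly, or every symbol in it is nullable)
Nullable: {A}


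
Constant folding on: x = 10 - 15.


10 - 15 = -5 at compile time
Optimized: x = -5


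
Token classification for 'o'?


Pattern: letter/underscore followed by alphanumerics, not a keyword
Type: IDENTIFIER


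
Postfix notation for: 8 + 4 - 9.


Left to right (same or higher precedence on left)
Postfix: 8 4 + 9 -


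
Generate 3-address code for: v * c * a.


Break into single-operator statements:
t1 = v * c
t2 = t1 * a


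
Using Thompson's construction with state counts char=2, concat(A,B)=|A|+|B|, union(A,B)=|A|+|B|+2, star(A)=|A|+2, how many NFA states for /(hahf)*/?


Syntax tree has 4 char leaf(s), 0 union(s), 1 star(s)
chars contribute 4×2 = 8; each union adds +2; each star adds +2
Total: 8 + 0 + 2 = 10 states


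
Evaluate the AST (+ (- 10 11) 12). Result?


Evaluate inner: (- 10 11) = -1
Evaluate root: (+ -1 12) = 11
Result: 11


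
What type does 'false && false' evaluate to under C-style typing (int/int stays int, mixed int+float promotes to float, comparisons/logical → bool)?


Operand types: bool && bool
Rule: logical operators take bool operands and yield bool
Result type: bool


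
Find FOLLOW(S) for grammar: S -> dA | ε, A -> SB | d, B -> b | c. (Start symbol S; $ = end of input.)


$ ∈ FOLLOW(S). For each A -> αBβ: add FIRST(β)\{ε} to FOLLOW(B); if β nullable, add FOLLOW(A).
FOLLOW(S) = {$, b, c}


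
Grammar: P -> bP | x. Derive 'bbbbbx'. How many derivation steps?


Derivation: P => bP => bbP => bbbP => bbbbP => bbbbbP => bbbbbx
Steps: 6


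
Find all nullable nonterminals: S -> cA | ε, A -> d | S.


A nonterminal is nullable iff some alternative derives ε (directly, or every symbol in it is nullable)
Nullable: {A, S}


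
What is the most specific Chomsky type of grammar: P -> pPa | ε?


Single nonterminal LHS, but p^n a^n is not regular
Classification: Type 2 (Context-Free)


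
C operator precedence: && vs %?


'%' is multiplicative (level 10); '&&' is logical AND (level 2)
Higher level binds tighter
'%' has higher precedence than '&&'


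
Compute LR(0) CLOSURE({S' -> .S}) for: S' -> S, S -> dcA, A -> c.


Start: S' -> .S
For each item with dot before a nonterminal B, add B -> .γ for every B-production
Closure: [S' -> .S, S -> .dcA]


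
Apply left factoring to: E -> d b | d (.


Common prefix: 'd'
Factored: E -> d E', E' -> b | (


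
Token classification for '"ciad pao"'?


Pattern: double-quoted sequence
Type: STRING_LITERAL


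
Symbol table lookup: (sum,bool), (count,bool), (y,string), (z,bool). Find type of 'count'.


Lookup 'count' → type bool


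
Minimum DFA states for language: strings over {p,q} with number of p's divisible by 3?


Track (count of p) mod 3: states 0..2, accept at 0
Minimal DFA: 3 states


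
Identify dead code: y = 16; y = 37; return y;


first assignment to y is overwritten before any read
Dead: 'y = 16'


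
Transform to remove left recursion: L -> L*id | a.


Left-recursive alternatives: L*id; non-recursive: a
Introduce L': L -> aL', L' -> *idL' | ε


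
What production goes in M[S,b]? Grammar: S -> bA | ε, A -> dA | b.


For [S, b]: 'b' ∈ FIRST(bA)
Entry: S -> bA


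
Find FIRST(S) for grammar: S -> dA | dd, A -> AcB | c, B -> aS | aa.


Per alternative of S: FIRST(dA) = {d}; FIRST(dd) = {d}
FIRST(S) = {d}


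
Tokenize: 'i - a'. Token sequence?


Scan left to right, longest-match per lexeme
Tokens: ID(i), OP(-), ID(a)


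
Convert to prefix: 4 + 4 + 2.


left-to-right (same/higher precedence on left): tree is (+ (+ 4 4) 2)
Prefix: + + 4 4 2


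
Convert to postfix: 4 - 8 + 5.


Left to right (same or higher precedence on left)
Postfix: 4 8 - 5 +


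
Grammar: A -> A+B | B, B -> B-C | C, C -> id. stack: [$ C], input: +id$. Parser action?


'C' (not preceded by B-) is the handle for B -> C
Action: reduce (B -> C)


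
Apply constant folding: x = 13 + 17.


13 + 17 = 30 at compile time
Optimized: x = 30


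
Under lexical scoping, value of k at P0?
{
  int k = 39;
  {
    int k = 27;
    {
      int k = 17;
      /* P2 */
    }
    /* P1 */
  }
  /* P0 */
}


k declared in the same block as P0
k = 39


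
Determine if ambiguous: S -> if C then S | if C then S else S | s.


dangling else: 'if C then if C then s else s' parses two ways
Ambiguous


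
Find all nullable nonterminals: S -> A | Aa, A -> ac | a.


A nonterminal is nullable iff some alternative derives ε (directly, or every symbol in it is nullable)
Nullable: {}


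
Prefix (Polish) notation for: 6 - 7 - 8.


left-to-right (same/higher precedence on left): tree is (- (- 6 7) 8)
Prefix: - - 6 7 8


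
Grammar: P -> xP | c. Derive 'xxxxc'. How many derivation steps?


Derivation: P => xP => xxP => xxxP => xxxxP => xxxxc
Steps: 5


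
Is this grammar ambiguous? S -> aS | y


right-linear, alternatives start with distinct terminals 'a' vs 'y': unique leftmost derivation
Unambiguous


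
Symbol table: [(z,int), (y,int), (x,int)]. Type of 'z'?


Lookup 'z' → type int


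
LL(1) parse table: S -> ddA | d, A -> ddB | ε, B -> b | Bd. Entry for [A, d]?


For [A, d]: 'd' ∈ FIRST(ddB)
Entry: A -> ddB


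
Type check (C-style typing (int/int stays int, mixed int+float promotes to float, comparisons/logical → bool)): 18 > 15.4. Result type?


Operand types: int > float
Rule: comparison yields bool
Result type: bool


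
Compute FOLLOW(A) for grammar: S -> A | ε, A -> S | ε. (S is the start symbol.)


$ ∈ FOLLOW(S). For each A -> αBβ: add FIRST(β)\{ε} to FOLLOW(B); if β nullable, add FOLLOW(A).
FOLLOW(A) = {$}


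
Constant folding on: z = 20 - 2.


20 - 2 = 18 at compile time
Optimized: z = 18


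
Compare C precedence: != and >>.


'>>' is shift (level 8); '!=' is equality (level 6)
Higher level binds tighter
'>>' has higher precedence than '!='


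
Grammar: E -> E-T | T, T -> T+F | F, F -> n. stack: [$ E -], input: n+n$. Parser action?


no handle ('E-' is not any RHS); shift 'n'
Action: shift


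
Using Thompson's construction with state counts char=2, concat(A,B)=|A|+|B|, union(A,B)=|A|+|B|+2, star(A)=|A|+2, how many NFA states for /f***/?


Syntax tree has 1 char leaf(s), 0 union(s), 3 star(s)
chars contribute 1×2 = 2; each union adds +2; each star adds +2
Total: 2 + 0 + 6 = 8 states


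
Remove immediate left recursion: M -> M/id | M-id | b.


Left-recursive alternatives: M/id, M-id; non-recursive: b
Introduce M': M -> bM', M' -> /idM' | -idM' | ε


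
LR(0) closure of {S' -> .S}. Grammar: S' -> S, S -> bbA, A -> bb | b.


Start: S' -> .S
For each item with dot before a nonterminal B, add B -> .γ for every B-production
Closure: [S' -> .S, S -> .bbA]


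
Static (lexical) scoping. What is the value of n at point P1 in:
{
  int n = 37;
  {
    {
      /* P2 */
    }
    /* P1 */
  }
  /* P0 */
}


P1's block does not declare n; resolves to the enclosing declaration at depth 0
n = 37


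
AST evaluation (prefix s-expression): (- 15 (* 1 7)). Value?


Evaluate inner: (* 1 7) = 7
Evaluate root: (- 15 7) = 8
Result: 8


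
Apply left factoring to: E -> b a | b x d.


Common prefix: 'b'
Factored: E -> b E', E' -> a | x d


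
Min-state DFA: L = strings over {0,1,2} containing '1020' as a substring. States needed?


KMP-style automaton: 4 progress states + 1 absorbing accept = 5
Minimal DFA: 5 states


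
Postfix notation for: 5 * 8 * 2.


Left to right (same or higher precedence on left)
Postfix: 5 8 * 2 *


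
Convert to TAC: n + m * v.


Break into single-operator statements:
t1 = m * v
t2 = n + t1


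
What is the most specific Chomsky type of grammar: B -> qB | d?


Right-linear: every RHS is a terminal or a terminal followed by one nonterminal
Classification: Type 3 (Regular)


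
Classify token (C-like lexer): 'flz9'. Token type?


Pattern: letter/underscore followed by alphanumerics, not a keyword
Type: IDENTIFIER


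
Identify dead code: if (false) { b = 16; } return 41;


condition is constant false, so the whole block is unreachable
Dead: 'if (false) { b = 16; }'


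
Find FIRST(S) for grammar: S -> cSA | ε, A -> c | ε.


Per alternative of S: FIRST(cSA) = {c}; FIRST(ε) = {ε}
FIRST(S) = {c, ε}


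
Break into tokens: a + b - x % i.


Scan left to right, longest-match per lexeme
Tokens: ID(a), OP(+), ID(b), OP(-), ID(x), OP(%), ID(i)


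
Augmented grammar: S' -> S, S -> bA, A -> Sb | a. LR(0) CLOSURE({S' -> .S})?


Start: S' -> .S
For each item with dot before a nonterminal B, add B -> .γ for every B-production
Closure: [S' -> .S, S -> .bA]


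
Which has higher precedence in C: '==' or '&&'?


'==' is equality (level 6); '&&' is logical AND (level 2)
Higher level binds tighter
'==' has higher precedence than '&&'


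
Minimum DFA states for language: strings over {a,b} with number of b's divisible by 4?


Track (count of b) mod 4: states 0..3, accept at 0
Minimal DFA: 4 states


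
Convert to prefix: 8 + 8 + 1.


left-to-right (same/higher precedence on left): tree is (+ (+ 8 8) 1)
Prefix: + + 8 8 1


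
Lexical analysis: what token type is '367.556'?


Pattern: digits with a decimal point
Type: FLOAT_LITERAL


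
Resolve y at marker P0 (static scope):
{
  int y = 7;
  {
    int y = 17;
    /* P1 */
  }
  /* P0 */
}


y declared in the same block as P0
y = 7


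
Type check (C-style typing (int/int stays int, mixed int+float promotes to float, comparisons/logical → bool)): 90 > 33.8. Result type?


Operand types: int > float
Rule: comparison yields bool
Result type: bool


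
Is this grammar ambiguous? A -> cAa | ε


balanced c^n…a^n: each string has a unique parse
Unambiguous


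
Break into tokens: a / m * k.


Scan left to right, longest-match per lexeme
Tokens: ID(a), OP(/), ID(m), OP(*), ID(k)


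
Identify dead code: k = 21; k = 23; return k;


first assignment to k is overwritten before any read
Dead: 'k = 21'


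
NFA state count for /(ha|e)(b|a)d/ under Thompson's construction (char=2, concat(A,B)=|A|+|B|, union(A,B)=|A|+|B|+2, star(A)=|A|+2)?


Syntax tree has 6 char leaf(s), 2 union(s), 0 star(s)
chars contribute 6×2 = 12; each union adds +2; each star adds +2
Total: 12 + 4 + 0 = 16 states


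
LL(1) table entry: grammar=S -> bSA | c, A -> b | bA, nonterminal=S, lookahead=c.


For [S, c]: 'c' ∈ FIRST(c)
Entry: S -> c


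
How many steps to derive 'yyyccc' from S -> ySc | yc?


Derivation: S => ySc => yyScc => yyyccc
Steps: 3


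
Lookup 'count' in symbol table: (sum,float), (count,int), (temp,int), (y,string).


Lookup 'count' → type int


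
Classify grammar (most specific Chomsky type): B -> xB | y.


Right-linear: every RHS is a terminal or a terminal followed by one nonterminal
Classification: Type 3 (Regular)


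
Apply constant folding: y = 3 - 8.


3 - 8 = -5 at compile time
Optimized: y = -5


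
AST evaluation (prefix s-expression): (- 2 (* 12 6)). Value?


Evaluate inner: (* 12 6) = 72
Evaluate root: (- 2 72) = -70
Result: -70


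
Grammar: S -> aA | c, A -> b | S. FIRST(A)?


Per alternative of A: FIRST(b) = {b}; FIRST(S) = {a, c}
FIRST(A) = {a, b, c}


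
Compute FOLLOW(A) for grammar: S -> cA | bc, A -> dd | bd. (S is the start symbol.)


$ ∈ FOLLOW(S). For each A -> αBβ: add FIRST(β)\{ε} to FOLLOW(B); if β nullable, add FOLLOW(A).
FOLLOW(A) = {$}


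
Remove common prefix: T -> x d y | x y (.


Common prefix: 'x'
Factored: T -> x T', T' -> d y | y (


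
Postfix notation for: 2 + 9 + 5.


Left to right (same or higher precedence on left)
Postfix: 2 9 + 5 +


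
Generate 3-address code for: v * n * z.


Break into single-operator statements:
t1 = v * n
t2 = t1 * z


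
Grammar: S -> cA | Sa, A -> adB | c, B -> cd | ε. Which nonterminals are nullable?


A nonterminal is nullable iff some alternative derives ε (directly, or every symbol in it is nullable)
Nullable: {B}


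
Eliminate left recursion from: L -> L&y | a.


Left-recursive alternatives: L&y; non-recursive: a
Introduce L': L -> aL', L' -> &yL' | ε


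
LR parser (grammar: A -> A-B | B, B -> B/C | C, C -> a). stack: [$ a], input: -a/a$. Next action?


'a' on top is the handle for C -> a
Action: reduce (C -> a)


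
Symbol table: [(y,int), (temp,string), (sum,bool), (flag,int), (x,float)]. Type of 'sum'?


Lookup 'sum' → type bool


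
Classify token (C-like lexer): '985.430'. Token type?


Pattern: digits with a decimal point
Type: FLOAT_LITERAL


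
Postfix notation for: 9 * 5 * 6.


Left to right (same or higher precedence on left)
Postfix: 9 5 * 6 *


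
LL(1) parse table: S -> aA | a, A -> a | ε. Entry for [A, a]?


For [A, a]: 'a' ∈ FIRST(a)
Entry: A -> a


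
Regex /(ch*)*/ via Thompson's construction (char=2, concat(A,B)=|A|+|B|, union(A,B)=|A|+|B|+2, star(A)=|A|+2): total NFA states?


Syntax tree has 2 char leaf(s), 0 union(s), 2 star(s)
chars contribute 2×2 = 4; each union adds +2; each star adds +2
Total: 4 + 0 + 4 = 8 states


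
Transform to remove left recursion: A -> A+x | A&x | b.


Left-recursive alternatives: A+x, A&x; non-recursive: b
Introduce A': A -> bA', A' -> +xA' | &xA' | ε


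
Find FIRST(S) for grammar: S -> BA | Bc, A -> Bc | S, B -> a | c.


Per alternative of S: FIRST(BA) = {a, c}; FIRST(Bc) = {a, c}
FIRST(S) = {a, c}


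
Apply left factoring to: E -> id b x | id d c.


Common prefix: 'id'
Factored: E -> id E', E' -> b x | d c


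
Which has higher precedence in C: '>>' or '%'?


'%' is multiplicative (level 10); '>>' is shift (level 8)
Higher level binds tighter
'%' has higher precedence than '>>'


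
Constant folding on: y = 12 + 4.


12 + 4 = 16 at compile time
Optimized: y = 16


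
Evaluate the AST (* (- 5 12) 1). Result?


Evaluate inner: (- 5 12) = -7
Evaluate root: (* -7 1) = -7
Result: -7


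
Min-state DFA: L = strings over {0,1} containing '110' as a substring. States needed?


KMP-style automaton: 3 progress states + 1 absorbing accept = 4
Minimal DFA: 4 states


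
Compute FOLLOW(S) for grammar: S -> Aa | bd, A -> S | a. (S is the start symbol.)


$ ∈ FOLLOW(S). For each A -> αBβ: add FIRST(β)\{ε} to FOLLOW(B); if β nullable, add FOLLOW(A).
FOLLOW(S) = {$, a}


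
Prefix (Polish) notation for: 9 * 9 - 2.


left-to-right (same/higher precedence on left): tree is (- (* 9 9) 2)
Prefix: - * 9 9 2


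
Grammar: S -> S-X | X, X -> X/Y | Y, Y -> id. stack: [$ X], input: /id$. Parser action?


shift '/' to continue X -> X/Y
Action: shift


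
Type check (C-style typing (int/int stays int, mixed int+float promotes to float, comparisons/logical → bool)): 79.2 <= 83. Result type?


Operand types: float <= int
Rule: comparison yields bool
Result type: bool


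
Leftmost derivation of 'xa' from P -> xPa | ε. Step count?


Derivation: P => xPa => xa
Steps: 2


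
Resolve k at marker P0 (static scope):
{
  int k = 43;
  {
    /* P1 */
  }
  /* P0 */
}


k declared in the same block as P0
k = 43


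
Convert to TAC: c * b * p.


Break into single-operator statements:
t1 = c * b
t2 = t1 * p


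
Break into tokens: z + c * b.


Scan left to right, longest-match per lexeme
Tokens: ID(z), OP(+), ID(c), OP(*), ID(b)


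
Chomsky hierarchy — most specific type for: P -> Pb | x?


Left-linear: every RHS is a terminal or one nonterminal followed by a terminal
Classification: Type 3 (Regular)


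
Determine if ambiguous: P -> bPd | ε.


balanced b^n…d^n: each string has a unique parse
Unambiguous


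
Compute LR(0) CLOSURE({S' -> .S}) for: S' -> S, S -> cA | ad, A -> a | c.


Start: S' -> .S
For each item with dot before a nonterminal B, add B -> .γ for every B-production
Closure: [S' -> .S, S -> .cA, S -> .ad]


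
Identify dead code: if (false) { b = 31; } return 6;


condition is constant false, so the whole block is unreachable
Dead: 'if (false) { b = 31; }'


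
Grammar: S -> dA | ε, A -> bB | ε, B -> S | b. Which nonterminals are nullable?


A nonterminal is nullable iff some alternative derives ε (directly, or every symbol in it is nullable)
Nullable: {A, B, S}


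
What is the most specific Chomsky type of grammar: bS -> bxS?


LHS has context (more than one symbol) and |LHS| ≤ |RHS|
Classification: Type 1 (Context-Sensitive)


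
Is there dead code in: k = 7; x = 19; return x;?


k is assigned but never read
Dead: 'k = 7'


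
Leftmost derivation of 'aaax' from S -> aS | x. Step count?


Derivation: S => aS => aaS => aaaS => aaax
Steps: 4


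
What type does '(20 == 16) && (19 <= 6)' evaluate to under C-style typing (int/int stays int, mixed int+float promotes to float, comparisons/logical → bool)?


Operand types: bool && bool
Rule: logical operators take bool operands and yield bool
Result type: bool


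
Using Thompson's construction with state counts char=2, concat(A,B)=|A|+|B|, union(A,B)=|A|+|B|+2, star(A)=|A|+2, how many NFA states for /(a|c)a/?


Syntax tree has 3 char leaf(s), 1 union(s), 0 star(s)
chars contribute 3×2 = 6; each union adds +2; each star adds +2
Total: 6 + 2 + 0 = 8 states


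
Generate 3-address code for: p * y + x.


Break into single-operator statements:
t1 = p * y
t2 = t1 + x


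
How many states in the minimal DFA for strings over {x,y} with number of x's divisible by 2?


Track (count of x) mod 2: states 0..1, accept at 0
Minimal DFA: 2 states


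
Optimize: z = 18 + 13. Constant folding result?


18 + 13 = 31 at compile time
Optimized: z = 31


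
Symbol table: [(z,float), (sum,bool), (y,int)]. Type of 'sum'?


Lookup 'sum' → type bool


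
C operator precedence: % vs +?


'%' is multiplicative (level 10); '+' is additive (level 9)
Higher level binds tighter
'%' has higher precedence than '+'


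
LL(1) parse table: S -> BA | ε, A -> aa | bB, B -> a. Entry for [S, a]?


For [S, a]: 'a' ∈ FIRST(BA)
Entry: S -> BA


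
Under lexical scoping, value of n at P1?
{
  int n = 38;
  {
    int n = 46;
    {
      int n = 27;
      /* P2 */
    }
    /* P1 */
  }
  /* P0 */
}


n declared in the same block as P1
n = 46


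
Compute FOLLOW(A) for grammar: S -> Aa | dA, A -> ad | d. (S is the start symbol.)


$ ∈ FOLLOW(S). For each A -> αBβ: add FIRST(β)\{ε} to FOLLOW(B); if β nullable, add FOLLOW(A).
FOLLOW(A) = {$, a}


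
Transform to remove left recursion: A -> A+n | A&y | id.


Left-recursive alternatives: A+n, A&y; non-recursive: id
Introduce A': A -> idA', A' -> +nA' | &yA' | ε


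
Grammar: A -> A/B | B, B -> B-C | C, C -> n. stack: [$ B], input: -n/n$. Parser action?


shift '-' to continue B -> B-C
Action: shift


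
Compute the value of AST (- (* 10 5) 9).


Evaluate inner: (* 10 5) = 50
Evaluate root: (- 50 9) = 41
Result: 41


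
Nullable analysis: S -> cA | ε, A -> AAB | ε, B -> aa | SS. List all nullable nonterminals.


A nonterminal is nullable iff some alternative derives ε (directly, or every symbol in it is nullable)
Nullable: {A, B, S}


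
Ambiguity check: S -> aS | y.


right-linear, alternatives start with distinct terminals 'a' vs 'y': unique leftmost derivation
Unambiguous


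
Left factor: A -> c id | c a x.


Common prefix: 'c'
Factored: A -> c A', A' -> id | a x


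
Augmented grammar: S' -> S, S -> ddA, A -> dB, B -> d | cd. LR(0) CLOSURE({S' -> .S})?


Start: S' -> .S
For each item with dot before a nonterminal B, add B -> .γ for every B-production
Closure: [S' -> .S, S -> .ddA]


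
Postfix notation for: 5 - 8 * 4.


* has higher precedence, evaluate 8*4 first
Postfix: 5 8 4 * -


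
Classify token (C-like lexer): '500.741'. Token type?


Pattern: digits with a decimal point
Type: FLOAT_LITERAL


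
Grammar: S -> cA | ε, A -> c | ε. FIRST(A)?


Per alternative of A: FIRST(c) = {c}; FIRST(ε) = {ε}
FIRST(A) = {c, ε}


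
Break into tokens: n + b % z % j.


Scan left to right, longest-match per lexeme
Tokens: ID(n), OP(+), ID(b), OP(%), ID(z), OP(%), ID(j)


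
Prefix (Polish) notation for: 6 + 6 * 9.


'*' binds tighter: tree is (+ 6 (* 6 9))
Prefix: + 6 * 6 9


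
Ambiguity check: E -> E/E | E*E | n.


'n/n*n' has two parse trees (no precedence encoded between / and *)
Ambiguous


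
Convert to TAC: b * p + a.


Break into single-operator statements:
t1 = b * p
t2 = t1 + a


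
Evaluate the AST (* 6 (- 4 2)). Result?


Evaluate inner: (- 4 2) = 2
Evaluate root: (* 6 2) = 12
Result: 12


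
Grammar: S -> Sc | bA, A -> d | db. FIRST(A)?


Per alternative of A: FIRST(d) = {d}; FIRST(db) = {d}
FIRST(A) = {d}


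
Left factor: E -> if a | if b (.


Common prefix: 'if'
Factored: E -> if E', E' -> a | b (


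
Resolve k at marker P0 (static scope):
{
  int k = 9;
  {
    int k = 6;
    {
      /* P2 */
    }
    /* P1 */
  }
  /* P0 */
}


k declared in the same block as P0
k = 9


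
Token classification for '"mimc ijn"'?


Pattern: double-quoted sequence
Type: STRING_LITERAL


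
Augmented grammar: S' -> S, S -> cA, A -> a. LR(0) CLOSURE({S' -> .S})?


Start: S' -> .S
For each item with dot before a nonterminal B, add B -> .γ for every B-production
Closure: [S' -> .S, S -> .cA]


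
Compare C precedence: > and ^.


'>' is relational (level 7); '^' is bitwise XOR (level 4)
Higher level binds tighter
'>' has higher precedence than '^'


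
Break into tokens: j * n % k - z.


Scan left to right, longest-match per lexeme
Tokens: ID(j), OP(*), ID(n), OP(%), ID(k), OP(-), ID(z)


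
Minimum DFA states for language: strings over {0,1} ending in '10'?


Track the longest suffix of input matching a prefix of '10': 3 classes (prefixes of length 0..2)
Minimal DFA: 3 states


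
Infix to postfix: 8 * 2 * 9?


Left to right (same or higher precedence on left)
Postfix: 8 2 * 9 *


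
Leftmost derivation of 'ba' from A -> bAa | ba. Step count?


Derivation: A => ba
Steps: 1


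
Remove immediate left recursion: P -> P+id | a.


Left-recursive alternatives: P+id; non-recursive: a
Introduce P': P -> aP', P' -> +idP' | ε


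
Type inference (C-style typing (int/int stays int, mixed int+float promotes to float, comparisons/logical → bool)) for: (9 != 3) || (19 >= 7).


Operand types: bool || bool
Rule: logical operators take bool operands and yield bool
Result type: bool


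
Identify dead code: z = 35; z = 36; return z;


first assignment to z is overwritten before any read
Dead: 'z = 35'


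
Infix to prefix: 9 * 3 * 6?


left-to-right (same/higher precedence on left): tree is (* (* 9 3) 6)
Prefix: * * 9 3 6


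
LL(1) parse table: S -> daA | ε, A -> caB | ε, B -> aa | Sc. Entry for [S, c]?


For [S, c]: ε is nullable and 'c' ∈ FOLLOW(S)
Entry: S -> ε


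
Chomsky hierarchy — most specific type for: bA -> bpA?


LHS has context (more than one symbol) and |LHS| ≤ |RHS|
Classification: Type 1 (Context-Sensitive)


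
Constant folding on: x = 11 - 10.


11 - 10 = 1 at compile time
Optimized: x = 1


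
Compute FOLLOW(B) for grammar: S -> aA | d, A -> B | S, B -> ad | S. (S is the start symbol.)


$ ∈ FOLLOW(S). For each A -> αBβ: add FIRST(β)\{ε} to FOLLOW(B); if β nullable, add FOLLOW(A).
FOLLOW(B) = {$}


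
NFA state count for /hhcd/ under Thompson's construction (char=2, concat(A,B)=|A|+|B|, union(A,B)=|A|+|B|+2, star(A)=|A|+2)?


Syntax tree has 4 char leaf(s), 0 union(s), 0 star(s)
chars contribute 4×2 = 8; each union adds +2; each star adds +2
Total: 8 + 0 + 0 = 8 states


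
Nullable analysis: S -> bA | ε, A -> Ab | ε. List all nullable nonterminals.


A nonterminal is nullable iff some alternative derives ε (directly, or every symbol in it is nullable)
Nullable: {A, S}


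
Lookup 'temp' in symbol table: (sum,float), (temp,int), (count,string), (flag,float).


Lookup 'temp' → type int


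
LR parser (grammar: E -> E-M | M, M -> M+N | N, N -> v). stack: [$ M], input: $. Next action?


lookahead ∉ {+} so M won't extend; reduce E -> M
Action: reduce (E -> M)


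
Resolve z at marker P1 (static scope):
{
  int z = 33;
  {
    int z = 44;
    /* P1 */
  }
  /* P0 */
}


z declared in the same block as P1
z = 44


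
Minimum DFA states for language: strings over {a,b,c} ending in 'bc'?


Track the longest suffix of input matching a prefix of 'bc': 3 classes (prefixes of length 0..2)
Minimal DFA: 3 states


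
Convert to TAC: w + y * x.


Break into single-operator statements:
t1 = y * x
t2 = w + t1


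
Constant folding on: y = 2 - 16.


2 - 16 = -14 at compile time
Optimized: y = -14


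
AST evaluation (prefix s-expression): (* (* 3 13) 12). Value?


Evaluate inner: (* 3 13) = 39
Evaluate root: (* 39 12) = 468
Result: 468


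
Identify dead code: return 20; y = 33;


statement follows a return and is unreachable
Dead: 'y = 33'


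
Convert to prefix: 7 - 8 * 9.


'*' binds tighter: tree is (- 7 (* 8 9))
Prefix: - 7 * 8 9


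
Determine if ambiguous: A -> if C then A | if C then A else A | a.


dangling else: 'if C then if C then a else a' parses two ways
Ambiguous


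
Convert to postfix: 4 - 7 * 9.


* has higher precedence, evaluate 7*9 first
Postfix: 4 7 9 * -


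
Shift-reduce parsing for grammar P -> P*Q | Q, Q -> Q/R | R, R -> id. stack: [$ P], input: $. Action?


start symbol P on stack, input exhausted
Action: accept


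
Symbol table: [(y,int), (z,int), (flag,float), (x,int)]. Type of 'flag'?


Lookup 'flag' → type float


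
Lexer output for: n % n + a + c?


Scan left to right, longest-match per lexeme
Tokens: ID(n), OP(%), ID(n), OP(+), ID(a), OP(+), ID(c)


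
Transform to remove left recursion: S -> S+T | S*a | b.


Left-recursive alternatives: S+T, S*a; non-recursive: b
Introduce S': S -> bS', S' -> +TS' | *aS' | ε


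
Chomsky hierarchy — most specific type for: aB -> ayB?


LHS has context (more than one symbol) and |LHS| ≤ |RHS|
Classification: Type 1 (Context-Sensitive)


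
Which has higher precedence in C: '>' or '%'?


'%' is multiplicative (level 10); '>' is relational (level 7)
Higher level binds tighter
'%' has higher precedence than '>'


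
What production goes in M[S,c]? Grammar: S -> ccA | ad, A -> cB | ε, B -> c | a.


For [S, c]: 'c' ∈ FIRST(ccA)
Entry: S -> ccA


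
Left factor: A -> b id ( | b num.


Common prefix: 'b'
Factored: A -> b A', A' -> id ( | num


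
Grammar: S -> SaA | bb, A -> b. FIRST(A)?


Per alternative of A: FIRST(b) = {b}
FIRST(A) = {b}


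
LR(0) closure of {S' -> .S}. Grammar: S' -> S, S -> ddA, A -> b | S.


Start: S' -> .S
For each item with dot before a nonterminal B, add B -> .γ for every B-production
Closure: [S' -> .S, S -> .ddA]


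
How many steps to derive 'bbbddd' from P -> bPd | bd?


Derivation: P => bPd => bbPdd => bbbddd
Steps: 3


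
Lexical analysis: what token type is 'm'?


Pattern: letter/underscore followed by alphanumerics, not a keyword
Type: IDENTIFIER


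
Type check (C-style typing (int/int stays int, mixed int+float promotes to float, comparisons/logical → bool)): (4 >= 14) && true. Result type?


Operand types: bool && bool
Rule: logical operators take bool operands and yield bool
Result type: bool


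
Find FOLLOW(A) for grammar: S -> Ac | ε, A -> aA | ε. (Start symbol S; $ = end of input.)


$ ∈ FOLLOW(S). For each A -> αBβ: add FIRST(β)\{ε} to FOLLOW(B); if β nullable, add FOLLOW(A).
FOLLOW(A) = {c}


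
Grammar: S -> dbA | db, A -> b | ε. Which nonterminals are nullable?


A nonterminal is nullable iff some alternative derives ε (directly, or every symbol in it is nullable)
Nullable: {A}


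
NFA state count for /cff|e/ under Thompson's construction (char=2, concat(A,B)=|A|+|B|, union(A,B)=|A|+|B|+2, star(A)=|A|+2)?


Syntax tree has 4 char leaf(s), 1 union(s), 0 star(s)
chars contribute 4×2 = 8; each union adds +2; each star adds +2
Total: 8 + 2 + 0 = 10 states


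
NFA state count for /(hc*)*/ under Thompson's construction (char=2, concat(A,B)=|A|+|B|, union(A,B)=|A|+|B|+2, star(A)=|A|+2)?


Syntax tree has 2 char leaf(s), 0 union(s), 2 star(s)
chars contribute 2×2 = 4; each union adds +2; each star adds +2
Total: 4 + 0 + 4 = 8 states


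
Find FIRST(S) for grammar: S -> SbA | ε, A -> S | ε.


Per alternative of S: FIRST(SbA) = {b}; FIRST(ε) = {ε}
FIRST(S) = {b, ε}


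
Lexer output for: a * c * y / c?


Scan left to right, longest-match per lexeme
Tokens: ID(a), OP(*), ID(c), OP(*), ID(y), OP(/), ID(c)


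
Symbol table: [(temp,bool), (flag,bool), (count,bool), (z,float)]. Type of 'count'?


Lookup 'count' → type bool


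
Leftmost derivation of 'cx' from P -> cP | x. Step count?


Derivation: P => cP => cx
Steps: 2


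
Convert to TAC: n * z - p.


Break into single-operator statements:
t1 = n * z
t2 = t1 - p


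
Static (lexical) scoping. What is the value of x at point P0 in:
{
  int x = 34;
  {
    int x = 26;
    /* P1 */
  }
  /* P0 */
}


x declared in the same block as P0
x = 34


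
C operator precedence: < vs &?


'<' is relational (level 7); '&' is bitwise AND (level 5)
Higher level binds tighter
'<' has higher precedence than '&'


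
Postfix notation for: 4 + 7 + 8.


Left to right (same or higher precedence on left)
Postfix: 4 7 + 8 +


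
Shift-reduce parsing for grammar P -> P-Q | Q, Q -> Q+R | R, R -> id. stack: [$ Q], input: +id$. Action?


shift '+' to continue Q -> Q+R
Action: shift


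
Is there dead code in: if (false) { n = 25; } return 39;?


condition is constant false, so the whole block is unreachable
Dead: 'if (false) { n = 25; }'


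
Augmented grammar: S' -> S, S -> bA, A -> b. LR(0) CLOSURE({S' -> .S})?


Start: S' -> .S
For each item with dot before a nonterminal B, add B -> .γ for every B-production
Closure: [S' -> .S, S -> .bA]


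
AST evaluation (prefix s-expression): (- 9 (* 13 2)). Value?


Evaluate inner: (* 13 2) = 26
Evaluate root: (- 9 26) = -17
Result: -17


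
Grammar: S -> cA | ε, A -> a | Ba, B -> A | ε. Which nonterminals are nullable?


A nonterminal is nullable iff some alternative derives ε (directly, or every symbol in it is nullable)
Nullable: {B, S}


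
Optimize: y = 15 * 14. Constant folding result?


15 * 14 = 210 at compile time
Optimized: y = 210


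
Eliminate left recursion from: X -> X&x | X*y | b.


Left-recursive alternatives: X&x, X*y; non-recursive: b
Introduce X': X -> bX', X' -> &xX' | *yX' | ε


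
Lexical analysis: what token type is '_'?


Pattern: letter/underscore followed by alphanumerics, not a keyword
Type: IDENTIFIER


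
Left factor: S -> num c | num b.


Common prefix: 'num'
Factored: S -> num S', S' -> c | b


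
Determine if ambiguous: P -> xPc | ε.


balanced x^n…c^n: each string has a unique parse
Unambiguous


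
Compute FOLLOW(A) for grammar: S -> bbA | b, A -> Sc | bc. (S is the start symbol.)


$ ∈ FOLLOW(S). For each A -> αBβ: add FIRST(β)\{ε} to FOLLOW(B); if β nullable, add FOLLOW(A).
FOLLOW(A) = {$, c}


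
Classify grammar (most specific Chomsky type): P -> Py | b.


Left-linear: every RHS is a terminal or one nonterminal followed by a terminal
Classification: Type 3 (Regular)


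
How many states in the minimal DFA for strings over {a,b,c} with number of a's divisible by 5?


Track (count of a) mod 5: states 0..4, accept at 0
Minimal DFA: 5 states


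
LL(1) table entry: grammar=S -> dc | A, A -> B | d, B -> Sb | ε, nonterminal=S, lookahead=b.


For [S, b]: 'b' ∈ FIRST(A)
Entry: S -> A


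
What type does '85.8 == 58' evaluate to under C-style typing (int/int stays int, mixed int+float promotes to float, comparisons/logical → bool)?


Operand types: float == int
Rule: comparison yields bool
Result type: bool


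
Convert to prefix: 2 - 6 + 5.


left-to-right (same/higher precedence on left): tree is (+ (- 2 6) 5)
Prefix: + - 2 6 5


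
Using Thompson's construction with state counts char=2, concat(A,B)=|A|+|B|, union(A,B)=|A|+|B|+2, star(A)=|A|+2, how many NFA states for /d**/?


Syntax tree has 1 char leaf(s), 0 union(s), 2 star(s)
chars contribute 1×2 = 2; each union adds +2; each star adds +2
Total: 2 + 0 + 4 = 6 states


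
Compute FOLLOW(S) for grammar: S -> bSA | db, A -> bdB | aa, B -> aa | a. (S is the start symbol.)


$ ∈ FOLLOW(S). For each A -> αBβ: add FIRST(β)\{ε} to FOLLOW(B); if β nullable, add FOLLOW(A).
FOLLOW(S) = {$, a, b}


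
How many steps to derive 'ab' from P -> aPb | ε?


Derivation: P => aPb => ab
Steps: 2


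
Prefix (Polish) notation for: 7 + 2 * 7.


'*' binds tighter: tree is (+ 7 (* 2 7))
Prefix: + 7 * 2 7
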